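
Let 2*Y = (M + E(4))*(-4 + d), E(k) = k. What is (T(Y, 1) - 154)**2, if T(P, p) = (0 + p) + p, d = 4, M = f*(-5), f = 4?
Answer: 23104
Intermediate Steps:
M = -20 (M = 4*(-5) = -20)
Y = 0 (Y = ((-20 + 4)*(-4 + 4))/2 = (-16*0)/2 = (1/2)*0 = 0)
T(P, p) = 2*p (T(P, p) = p + p = 2*p)
(T(Y, 1) - 154)**2 = (2*1 - 154)**2 = (2 - 154)**2 = (-152)**2 = 23104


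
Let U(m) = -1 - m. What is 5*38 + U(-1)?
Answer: 190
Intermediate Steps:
5*38 + U(-1) = 5*38 + (-1 - 1*(-1)) = 190 + (-1 + 1) = 190 + 0 = 190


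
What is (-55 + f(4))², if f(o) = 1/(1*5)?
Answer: 75076/25 ≈ 3003.0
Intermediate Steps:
f(o) = ⅕ (f(o) = 1/5 = ⅕)
(-55 + f(4))² = (-55 + ⅕)² = (-274/5)² = 75076/25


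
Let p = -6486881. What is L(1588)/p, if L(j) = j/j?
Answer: -1/6486881 ≈ -1.5416e-7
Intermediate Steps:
L(j) = 1
L(1588)/p = 1/(-6486881) = 1*(-1/6486881) = -1/6486881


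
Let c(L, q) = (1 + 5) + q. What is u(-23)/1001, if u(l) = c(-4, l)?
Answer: -17/1001 ≈ -0.016983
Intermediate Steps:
c(L, q) = 6 + q
u(l) = 6 + l
u(-23)/1001 = (6 - 23)/1001 = -17*1/1001 = -17/1001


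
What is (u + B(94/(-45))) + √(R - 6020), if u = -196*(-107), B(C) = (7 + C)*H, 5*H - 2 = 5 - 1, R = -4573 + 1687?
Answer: 1573342/75 + I*√8906 ≈ 20978.0 + 94.372*I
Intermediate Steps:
R = -2886
H = 6/5 (H = ⅖ + (5 - 1)/5 = ⅖ + (⅕)*4 = ⅖ + ⅘ = 6/5 ≈ 1.2000)
B(C) = 42/5 + 6*C/5 (B(C) = (7 + C)*(6/5) = 42/5 + 6*C/5)
u = 20972
(u + B(94/(-45))) + √(R - 6020) = (20972 + (42/5 + 6*(94/(-45))/5)) + √(-2886 - 6020) = (20972 + (42/5 + 6*(94*(-1/45))/5)) + √(-8906) = (20972 + (42/5 + (6/5)*(-94/45))) + I*√8906 = (20972 + (42/5 - 188/75)) + I*√8906 = (20972 + 442/75) + I*√8906 = 1573342/75 + I*√8906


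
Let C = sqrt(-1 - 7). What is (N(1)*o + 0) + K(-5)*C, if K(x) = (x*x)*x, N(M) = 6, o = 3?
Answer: 18 - 250*I*sqrt(2) ≈ 18.0 - 353.55*I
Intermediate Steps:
K(x) = x**3 (K(x) = x**2*x = x**3)
C = 2*I*sqrt(2) (C = sqrt(-8) = 2*I*sqrt(2) ≈ 2.8284*I)
(N(1)*o + 0) + K(-5)*C = (6*3 + 0) + (-5)**3*(2*I*sqrt(2)) = (18 + 0) - 250*I*sqrt(2) = 18 - 250*I*sqrt(2)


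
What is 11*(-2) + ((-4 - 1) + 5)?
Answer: -22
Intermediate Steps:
11*(-2) + ((-4 - 1) + 5) = -22 + (-5 + 5) = -22 + 0 = -22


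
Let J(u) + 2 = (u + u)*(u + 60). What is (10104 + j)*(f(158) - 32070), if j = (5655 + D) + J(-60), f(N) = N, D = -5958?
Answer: -312705688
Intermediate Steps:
J(u) = -2 + 2*u*(60 + u) (J(u) = -2 + (u + u)*(u + 60) = -2 + (2*u)*(60 + u) = -2 + 2*u*(60 + u))
j = -305 (j = (5655 - 5958) + (-2 + 2*(-60)² + 120*(-60)) = -303 + (-2 + 2*3600 - 7200) = -303 + (-2 + 7200 - 7200) = -303 - 2 = -305)
(10104 + j)*(f(158) - 32070) = (10104 - 305)*(158 - 32070) = 9799*(-31912) = -312705688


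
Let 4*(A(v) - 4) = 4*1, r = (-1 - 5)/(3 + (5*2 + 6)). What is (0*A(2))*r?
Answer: 0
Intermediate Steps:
r = -6/19 (r = -6/(3 + (10 + 6)) = -6/(3 + 16) = -6/19 ≈ -0.31579)
A(v) = 5 (A(v) = 4 + (4*1)/4 = 4 + (1/4)*4 = 4 + 1 = 5)
(0*A(2))*r = (0*5)*(-6/19) = 0*(-6/19) = 0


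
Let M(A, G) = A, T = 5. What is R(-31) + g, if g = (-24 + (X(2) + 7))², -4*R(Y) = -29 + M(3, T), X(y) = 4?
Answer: 351/2 ≈ 175.50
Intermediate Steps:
R(Y) = 13/2 (R(Y) = -(-29 + 3)/4 = -¼*(-26) = 13/2)
g = 169 (g = (-24 + (4 + 7))² = (-24 + 11)² = (-13)² = 169)
R(-31) + g = 13/2 + 169 = 351/2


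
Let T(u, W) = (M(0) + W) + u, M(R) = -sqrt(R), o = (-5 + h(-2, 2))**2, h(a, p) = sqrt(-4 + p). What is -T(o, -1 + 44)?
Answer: -66 + 10*I*sqrt(2) ≈ -66.0 + 14.142*I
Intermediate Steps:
o = (-5 + I*sqrt(2))**2 (o = (-5 + sqrt(-4 + 2))**2 = (-5 + sqrt(-2))**2 = (-5 + I*sqrt(2))**2 ≈ 23.0 - 14.142*I)
T(u, W) = W + u (T(u, W) = (-sqrt(0) + W) + u = (-1*0 + W) + u = (0 + W) + u = W + u)
-T(o, -1 + 44) = -((-1 + 44) + (5 - I*sqrt(2))**2) = -(43 + (5 - I*sqrt(2))**2) = -43 - (5 - I*sqrt(2))**2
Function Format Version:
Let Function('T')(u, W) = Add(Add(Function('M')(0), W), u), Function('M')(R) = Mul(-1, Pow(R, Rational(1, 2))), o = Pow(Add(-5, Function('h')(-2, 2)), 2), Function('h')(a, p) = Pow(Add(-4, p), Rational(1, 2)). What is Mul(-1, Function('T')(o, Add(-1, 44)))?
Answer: Add(-66, Mul(10, I, Pow(2, Rational(1, 2)))) ≈ Add(-66.000, Mul(14.142, I))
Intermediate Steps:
o = Pow(Add(-5, Mul(I, Pow(2, Rational(1, 2)))), 2) (o = Pow(Add(-5, Pow(Add(-4, 2), Rational(1, 2))), 2) = Pow(Add(-5, Pow(-2, Rational(1, 2))), 2) = Pow(Add(-5, Mul(I, Pow(2, Rational(1, 2)))), 2) ≈ Add(23.000, Mul(-14.142, I)))
Function('T')(u, W) = Add(W, u) (Function('T')(u, W) = Add(Add(Mul(-1, Pow(0, Rational(1, 2))), W), u) = Add(Add(Mul(-1, 0), W), u) = Add(Add(0, W), u) = Add(W, u))
Mul(-1, Function('T')(o, Add(-1, 44))) = Mul(-1, Add(Add(-1, 44), Pow(Add(5, Mul(-1, I, Pow(2, Rational(1, 2)))), 2))) = Mul(-1, Add(43, Pow(Add(5, Mul(-1, I, Pow(2, Rational(1, 2)))), 2))) = Add(-43, Mul(-1, Pow(Add(5, Mul(-1, I, Pow(2, Rational(1, 2)))), 2)))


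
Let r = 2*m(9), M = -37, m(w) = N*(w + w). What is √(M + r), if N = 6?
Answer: √179 ≈ 13.379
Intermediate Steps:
m(w) = 12*w (m(w) = 6*(w + w) = 6*(2*w) = 12*w)
r = 216 (r = 2*(12*9) = 2*108 = 216)
√(M + r) = √(-37 + 216) = √179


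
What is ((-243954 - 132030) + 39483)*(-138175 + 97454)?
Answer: 13702657221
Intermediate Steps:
((-243954 - 132030) + 39483)*(-138175 + 97454) = (-375984 + 39483)*(-40721) = -336501*(-40721) = 13702657221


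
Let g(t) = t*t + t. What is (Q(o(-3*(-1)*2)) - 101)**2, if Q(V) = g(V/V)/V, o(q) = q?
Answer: 91204/9 ≈ 10134.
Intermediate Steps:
g(t) = t + t**2 (g(t) = t**2 + t = t + t**2)
Q(V) = 2/V (Q(V) = ((V/V)*(1 + V/V))/V = (1*(1 + 1))/V = (1*2)/V = 2/V)
(Q(o(-3*(-1)*2)) - 101)**2 = (2/((-3*(-1)*2)) - 101)**2 = (2/((3*2)) - 101)**2 = (2/6 - 101)**2 = (2*(1/6) - 101)**2 = (1/3 - 101)**2 = (-302/3)**2 = 91204/9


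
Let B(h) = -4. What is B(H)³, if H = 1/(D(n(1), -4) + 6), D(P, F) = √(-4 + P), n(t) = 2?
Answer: -64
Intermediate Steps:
H = 1/(6 + I*√2) (H = 1/(√(-4 + 2) + 6) = 1/(√(-2) + 6) = 1/(I*√2 + 6) = 1/(6 + I*√2) ≈ 0.15789 - 0.037216*I)
B(H)³ = (-4)³ = -64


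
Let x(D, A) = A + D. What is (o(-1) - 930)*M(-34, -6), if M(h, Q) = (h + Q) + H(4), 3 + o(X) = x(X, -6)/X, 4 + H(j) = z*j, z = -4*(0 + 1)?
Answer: 55560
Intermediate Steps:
z = -4 (z = -4*1 = -4)
H(j) = -4 - 4*j
o(X) = -3 + (-6 + X)/X
M(h, Q) = -20 + Q + h (M(h, Q) = (h + Q) + (-4 - 4*4) = (Q + h) + (-4 - 16) = (Q + h) - 20 = -20 + Q + h)
(o(-1) - 930)*M(-34, -6) = ((-2 - 6/(-1)) - 930)*(-20 - 6 - 34) = ((-2 - 6*(-1)) - 930)*(-60) = ((-2 + 6) - 930)*(-60) = (4 - 930)*(-60) = -926*(-60) = 55560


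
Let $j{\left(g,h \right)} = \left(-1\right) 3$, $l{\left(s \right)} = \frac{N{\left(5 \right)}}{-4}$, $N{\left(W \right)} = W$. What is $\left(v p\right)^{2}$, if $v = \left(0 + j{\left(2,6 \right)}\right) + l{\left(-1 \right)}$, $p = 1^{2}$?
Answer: $\frac{289}{16} \approx 18.063$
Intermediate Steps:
$l{\left(s \right)} = - \frac{5}{4}$ ($l{\left(s \right)} = \frac{5}{-4} = 5 \left(- \frac{1}{4}\right) = - \frac{5}{4}$)
$j{\left(g,h \right)} = -3$
$p = 1$
$v = - \frac{17}{4}$ ($v = \left(0 - 3\right) - \frac{5}{4} = -3 - \frac{5}{4} = - \frac{17}{4} \approx -4.25$)
$\left(v p\right)^{2} = \left(\left(- \frac{17}{4}\right) 1\right)^{2} = \left(- \frac{17}{4}\right)^{2} = \frac{289}{16}$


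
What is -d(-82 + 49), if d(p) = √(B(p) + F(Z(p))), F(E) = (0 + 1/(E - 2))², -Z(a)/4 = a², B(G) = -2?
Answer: -I*√37984327/4358 ≈ -1.4142*I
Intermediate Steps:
Z(a) = -4*a²
F(E) = (-2 + E)⁻² (F(E) = (0 + 1/(-2 + E))² = (1/(-2 + E))² = (-2 + E)⁻²)
d(p) = √(-2 + (-2 - 4*p²)⁻²)
-d(-82 + 49) = -√(-8 + (-1 - 2*(-82 + 49)²)⁻²)/2 = -√(-8 + (-1 - 2*(-33)²)⁻²)/2 = -√(-8 + (-1 - 2*1089)⁻²)/2 = -√(-8 + (-1 - 2178)⁻²)/2 = -√(-8 + (-2179)⁻²)/2 = -√(-8 + 1/4748041)/2 = -√(-37984327/4748041)/2 = -I*√37984327/2179/2 = -I*√37984327/4358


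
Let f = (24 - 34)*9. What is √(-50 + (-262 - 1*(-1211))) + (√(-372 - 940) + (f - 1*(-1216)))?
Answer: 1126 + √899 + 4*I*√82 ≈ 1156.0 + 36.222*I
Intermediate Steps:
f = -90 (f = -10*9 = -90)
√(-50 + (-262 - 1*(-1211))) + (√(-372 - 940) + (f - 1*(-1216))) = √(-50 + (-262 - 1*(-1211))) + (√(-372 - 940) + (-90 - 1*(-1216))) = √(-50 + (-262 + 1211)) + (√(-1312) + (-90 + 1216)) = √(-50 + 949) + (4*I*√82 + 1126) = √899 + (1126 + 4*I*√82) = 1126 + √899 + 4*I*√82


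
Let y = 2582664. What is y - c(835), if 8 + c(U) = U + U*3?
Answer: 2579332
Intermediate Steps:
c(U) = -8 + 4*U (c(U) = -8 + (U + U*3) = -8 + (U + 3*U) = -8 + 4*U)
y - c(835) = 2582664 - (-8 + 4*835) = 2582664 - (-8 + 3340) = 2582664 - 1*3332 = 2582664 - 3332 = 2579332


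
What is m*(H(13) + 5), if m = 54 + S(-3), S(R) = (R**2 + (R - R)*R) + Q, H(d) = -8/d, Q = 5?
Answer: 3876/13 ≈ 298.15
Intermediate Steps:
S(R) = 5 + R**2 (S(R) = (R**2 + (R - R)*R) + 5 = (R**2 + 0*R) + 5 = (R**2 + 0) + 5 = R**2 + 5 = 5 + R**2)
m = 68 (m = 54 + (5 + (-3)**2) = 54 + (5 + 9) = 54 + 14 = 68)
m*(H(13) + 5) = 68*(-8/13 + 5) = 68*(57/13) = 3876/13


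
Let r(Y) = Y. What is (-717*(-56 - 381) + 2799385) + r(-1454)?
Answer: 3111260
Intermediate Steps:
(-717*(-56 - 381) + 2799385) + r(-1454) = (-717*(-56 - 381) + 2799385) - 1454 = (-717*(-437) + 2799385) - 1454 = (313329 + 2799385) - 1454 = 3112714 - 1454 = 3111260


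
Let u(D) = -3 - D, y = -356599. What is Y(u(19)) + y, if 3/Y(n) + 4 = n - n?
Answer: -1426399/4 ≈ -3.5660e+5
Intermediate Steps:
Y(n) = -¾ (Y(n) = 3/(-4 + (n - n)) = 3/(-4 + 0) = 3/(-4) = 3*(-¼) = -¾)
Y(u(19)) + y = -¾ - 356599 = -1426399/4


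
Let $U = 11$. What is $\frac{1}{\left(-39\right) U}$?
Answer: $- \frac{1}{429} \approx -0.002331$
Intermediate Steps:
$\frac{1}{\left(-39\right) U} = \frac{1}{\left(-39\right) 11} = \frac{1}{-429} = - \frac{1}{429}$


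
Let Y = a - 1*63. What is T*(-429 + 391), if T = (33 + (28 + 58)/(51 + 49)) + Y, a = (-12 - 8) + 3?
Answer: 43833/25 ≈ 1753.3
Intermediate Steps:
a = -17 (a = -20 + 3 = -17)
Y = -80 (Y = -17 - 1*63 = -17 - 63 = -80)
T = -2307/50 (T = (33 + (28 + 58)/(51 + 49)) - 80 = (33 + 86/100) - 80 = (33 + 86*(1/100)) - 80 = (33 + 43/50) - 80 = 1693/50 - 80 = -2307/50 ≈ -46.140)
T*(-429 + 391) = -2307*(-429 + 391)/50 = -2307/50*(-38) = 43833/25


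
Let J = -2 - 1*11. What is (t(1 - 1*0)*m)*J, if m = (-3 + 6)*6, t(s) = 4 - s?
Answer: -702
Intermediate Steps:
m = 18 (m = 3*6 = 18)
J = -13 (J = -2 - 11 = -13)
(t(1 - 1*0)*m)*J = ((4 - (1 - 1*0))*18)*(-13) = ((4 - (1 + 0))*18)*(-13) = ((4 - 1*1)*18)*(-13) = ((4 - 1)*18)*(-13) = (3*18)*(-13) = 54*(-13) = -702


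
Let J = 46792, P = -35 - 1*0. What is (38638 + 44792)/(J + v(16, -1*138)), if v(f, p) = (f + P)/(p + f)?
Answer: 3392820/1902881 ≈ 1.7830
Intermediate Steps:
P = -35 (P = -35 + 0 = -35)
v(f, p) = (-35 + f)/(f + p) (v(f, p) = (f - 35)/(p + f) = (-35 + f)/(f + p))
(38638 + 44792)/(J + v(16, -1*138)) = (38638 + 44792)/(46792 + (-35 + 16)/(16 - 1*138)) = 83430/(46792 - 19/(16 - 138)) = 83430/(46792 - 19/(-122)) = 83430/(46792 - 1/122*(-19)) = 83430/(46792 + 19/122) = 83430/(5708643/122) = 83430*(122/5708643) = 3392820/1902881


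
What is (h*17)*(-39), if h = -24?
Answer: 15912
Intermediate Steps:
(h*17)*(-39) = -24*17*(-39) = -408*(-39) = 15912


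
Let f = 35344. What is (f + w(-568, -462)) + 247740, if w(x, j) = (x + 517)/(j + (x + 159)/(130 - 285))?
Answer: 20155871789/71201 ≈ 2.8308e+5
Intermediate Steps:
w(x, j) = (517 + x)/(-159/155 + j - x/155) (w(x, j) = (517 + x)/(j + (159 + x)/(-155)) = (517 + x)/(j + (159 + x)*(-1/155)) = (517 + x)/(j + (-159/155 - x/155)) = (517 + x)/(-159/155 + j - x/155))
(f + w(-568, -462)) + 247740 = (35344 + 155*(-517 - 1*(-568))/(159 - 568 - 155*(-462))) + 247740 = (35344 + 155*(-517 + 568)/(159 - 568 + 71610)) + 247740 = (35344 + 155*51/71201) + 247740 = (35344 + 155*(1/71201)*51) + 247740 = (35344 + 7905/71201) + 247740 = 2516536049/71201 + 247740 = 20155871789/71201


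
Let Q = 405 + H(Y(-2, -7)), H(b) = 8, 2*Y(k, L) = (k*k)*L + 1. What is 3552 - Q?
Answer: 3139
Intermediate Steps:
Y(k, L) = 1/2 + L*k**2/2 (Y(k, L) = ((k*k)*L + 1)/2 = (k**2*L + 1)/2 = (L*k**2 + 1)/2 = (1 + L*k**2)/2 = 1/2 + L*k**2/2)
Q = 413 (Q = 405 + 8 = 413)
3552 - Q = 3552 - 1*413 = 3552 - 413 = 3139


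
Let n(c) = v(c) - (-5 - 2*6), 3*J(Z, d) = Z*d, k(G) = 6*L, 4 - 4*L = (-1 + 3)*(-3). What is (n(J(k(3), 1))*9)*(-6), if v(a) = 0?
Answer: -918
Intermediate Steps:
L = 5/2 (L = 1 - (-1 + 3)*(-3)/4 = 1 - (-3)/2 = 1 - ¼*(-6) = 1 + 3/2 = 5/2 ≈ 2.5000)
k(G) = 15 (k(G) = 6*(5/2) = 15)
J(Z, d) = Z*d/3 (J(Z, d) = (Z*d)/3 = Z*d/3)
n(c) = 17 (n(c) = 0 - (-5 - 2*6) = 0 - (-5 - 12) = 0 - 1*(-17) = 0 + 17 = 17)
(n(J(k(3), 1))*9)*(-6) = (17*9)*(-6) = 153*(-6) = -918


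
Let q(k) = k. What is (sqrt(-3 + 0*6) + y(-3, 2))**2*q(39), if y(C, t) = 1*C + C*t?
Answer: 3042 - 702*I*sqrt(3) ≈ 3042.0 - 1215.9*I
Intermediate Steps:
y(C, t) = C + C*t
(sqrt(-3 + 0*6) + y(-3, 2))**2*q(39) = (sqrt(-3 + 0*6) - 3*(1 + 2))**2*39 = (sqrt(-3 + 0) - 3*3)**2*39 = (sqrt(-3) - 9)**2*39 = (I*sqrt(3) - 9)**2*39 = (-9 + I*sqrt(3))**2*39 = 39*(-9 + I*sqrt(3))**2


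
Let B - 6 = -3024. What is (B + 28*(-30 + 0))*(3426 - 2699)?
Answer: -2804766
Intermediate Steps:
B = -3018 (B = 6 - 3024 = -3018)
(B + 28*(-30 + 0))*(3426 - 2699) = (-3018 + 28*(-30 + 0))*(3426 - 2699) = (-3018 + 28*(-30))*727 = (-3018 - 840)*727 = -3858*727 = -2804766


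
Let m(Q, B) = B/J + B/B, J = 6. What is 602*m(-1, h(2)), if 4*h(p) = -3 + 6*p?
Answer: 3311/4 ≈ 827.75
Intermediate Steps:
h(p) = -¾ + 3*p/2 (h(p) = (-3 + 6*p)/4 = -¾ + 3*p/2)
m(Q, B) = 1 + B/6 (m(Q, B) = B/6 + B/B = B*(⅙) + 1 = B/6 + 1 = 1 + B/6)
602*m(-1, h(2)) = 602*(1 + (-¾ + (3/2)*2)/6) = 602*(1 + (-¾ + 3)/6) = 602*(1 + (⅙)*(9/4)) = 602*(1 + 3/8) = 602*(11/8) = 3311/4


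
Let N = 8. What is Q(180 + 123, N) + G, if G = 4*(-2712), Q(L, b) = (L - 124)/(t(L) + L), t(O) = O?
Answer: -6573709/606 ≈ -10848.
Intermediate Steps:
Q(L, b) = (-124 + L)/(2*L) (Q(L, b) = (L - 124)/(L + L) = (-124 + L)/((2*L)) = (-124 + L)*(1/(2*L)) = (-124 + L)/(2*L))
G = -10848
Q(180 + 123, N) + G = (-124 + (180 + 123))/(2*(180 + 123)) - 10848 = (½)*(-124 + 303)/303 - 10848 = (½)*(1/303)*179 - 10848 = 179/606 - 10848 = -6573709/606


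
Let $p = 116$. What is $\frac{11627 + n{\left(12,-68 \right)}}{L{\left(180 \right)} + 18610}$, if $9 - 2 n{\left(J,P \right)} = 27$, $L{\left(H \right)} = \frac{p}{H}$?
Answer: $\frac{522810}{837479} \approx 0.62427$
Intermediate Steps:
$L{\left(H \right)} = \frac{116}{H}$
$n{\left(J,P \right)} = -9$ ($n{\left(J,P \right)} = \frac{9}{2} - \frac{27}{2} = -9$)
$\frac{11627 + n{\left(12,-68 \right)}}{L{\left(180 \right)} + 18610} = \frac{11627 - 9}{\frac{116}{180} + 18610} = \frac{11618}{116 \cdot \frac{1}{180} + 18610} = \frac{11618}{\frac{29}{45} + 18610} = \frac{11618}{\frac{837479}{45}} = 11618 \cdot \frac{45}{837479} = \frac{522810}{837479}$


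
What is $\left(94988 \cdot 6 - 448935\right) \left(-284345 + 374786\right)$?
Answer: $10942727913$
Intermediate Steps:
$\left(94988 \cdot 6 - 448935\right) \left(-284345 + 374786\right) = \left(569928 - 448935\right) 90441 = 120993 \cdot 90441 = 10942727913$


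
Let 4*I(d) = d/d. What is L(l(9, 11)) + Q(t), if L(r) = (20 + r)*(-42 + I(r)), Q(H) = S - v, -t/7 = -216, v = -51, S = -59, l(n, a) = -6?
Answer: -1185/2 ≈ -592.50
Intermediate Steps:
t = 1512 (t = -7*(-216) = 1512)
I(d) = ¼ (I(d) = (d/d)/4 = (¼)*1 = ¼)
Q(H) = -8 (Q(H) = -59 - 1*(-51) = -59 + 51 = -8)
L(r) = -835 - 167*r/4 (L(r) = (20 + r)*(-42 + ¼) = (20 + r)*(-167/4) = -835 - 167*r/4)
L(l(9, 11)) + Q(t) = (-835 - 167/4*(-6)) - 8 = (-835 + 501/2) - 8 = -1169/2 - 8 = -1185/2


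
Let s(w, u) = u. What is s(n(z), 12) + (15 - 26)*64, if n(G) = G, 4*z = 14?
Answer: -692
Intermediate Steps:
z = 7/2 (z = (¼)*14 = 7/2 ≈ 3.5000)
s(n(z), 12) + (15 - 26)*64 = 12 + (15 - 26)*64 = 12 - 11*64 = 12 - 704 = -692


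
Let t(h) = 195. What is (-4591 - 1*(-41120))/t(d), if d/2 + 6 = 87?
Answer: 36529/195 ≈ 187.33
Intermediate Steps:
d = 162 (d = -12 + 2*87 = -12 + 174 = 162)
(-4591 - 1*(-41120))/t(d) = (-4591 - 1*(-41120))/195 = (-4591 + 41120)*(1/195) = 36529*(1/195) = 36529/195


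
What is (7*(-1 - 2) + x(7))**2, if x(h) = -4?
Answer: 625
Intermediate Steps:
(7*(-1 - 2) + x(7))**2 = (7*(-1 - 2) - 4)**2 = (7*(-3) - 4)**2 = (-21 - 4)**2 = (-25)**2 = 625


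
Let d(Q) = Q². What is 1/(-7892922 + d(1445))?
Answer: -1/5804897 ≈ -1.7227e-7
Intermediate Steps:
1/(-7892922 + d(1445)) = 1/(-7892922 + 1445²) = 1/(-7892922 + 2088025) = 1/(-5804897) = -1/5804897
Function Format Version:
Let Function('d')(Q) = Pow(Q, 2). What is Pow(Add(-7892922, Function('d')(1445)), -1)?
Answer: Rational(-1, 5804897) ≈ -1.7227e-7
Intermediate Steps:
Pow(Add(-7892922, Function('d')(1445)), -1) = Pow(Add(-7892922, Pow(1445, 2)), -1) = Pow(Add(-7892922, 2088025), -1) = Pow(-5804897, -1) = Rational(-1, 5804897)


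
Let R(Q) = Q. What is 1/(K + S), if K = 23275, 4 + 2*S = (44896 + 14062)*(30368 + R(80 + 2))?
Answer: 1/897658823 ≈ 1.1140e-9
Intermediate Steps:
S = 897635548 (S = -2 + ((44896 + 14062)*(30368 + (80 + 2)))/2 = -2 + (58958*(30368 + 82))/2 = -2 + (58958*30450)/2 = -2 + (½)*1795271100 = -2 + 897635550 = 897635548)
1/(K + S) = 1/(23275 + 897635548) = 1/897658823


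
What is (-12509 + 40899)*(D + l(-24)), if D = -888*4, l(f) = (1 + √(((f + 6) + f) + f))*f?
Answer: -101522640 - 681360*I*√66 ≈ -1.0152e+8 - 5.5354e+6*I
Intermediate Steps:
l(f) = f*(1 + √(6 + 3*f)) (l(f) = (1 + √(((6 + f) + f) + f))*f = (1 + √((6 + 2*f) + f))*f = (1 + √(6 + 3*f))*f = f*(1 + √(6 + 3*f)))
D = -3552
(-12509 + 40899)*(D + l(-24)) = (-12509 + 40899)*(-3552 - 24*(1 + √(6 + 3*(-24)))) = 28390*(-3552 - 24*(1 + √(6 - 72))) = 28390*(-3552 - 24*(1 + √(-66))) = 28390*(-3552 - 24*(1 + I*√66)) = 28390*(-3552 + (-24 - 24*I*√66)) = 28390*(-3576 - 24*I*√66) = -101522640 - 681360*I*√66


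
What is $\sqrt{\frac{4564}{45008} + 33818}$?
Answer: $\frac{\sqrt{1070406352201}}{5626} \approx 183.9$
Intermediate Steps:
$\sqrt{\frac{4564}{45008} + 33818} = \sqrt{4564 \cdot \frac{1}{45008} + 33818} = \sqrt{\frac{1141}{11252} + 33818} = \sqrt{\frac{380521277}{11252}} = \frac{\sqrt{1070406352201}}{5626}$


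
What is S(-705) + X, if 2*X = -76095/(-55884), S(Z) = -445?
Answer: -16553555/37256 ≈ -444.32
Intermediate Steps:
X = 25365/37256 (X = (-76095/(-55884))/2 = (-76095*(-1/55884))/2 = (½)*(25365/18628) = 25365/37256 ≈ 0.68083)
S(-705) + X = -445 + 25365/37256 = -16553555/37256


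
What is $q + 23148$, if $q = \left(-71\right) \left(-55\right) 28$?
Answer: $132488$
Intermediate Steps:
$q = 109340$ ($q = 3905 \cdot 28 = 109340$)
$q + 23148 = 109340 + 23148 = 132488$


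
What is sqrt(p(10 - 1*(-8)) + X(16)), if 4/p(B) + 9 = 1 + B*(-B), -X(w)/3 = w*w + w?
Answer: I*sqrt(5621507)/83 ≈ 28.566*I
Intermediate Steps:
X(w) = -3*w - 3*w**2 (X(w) = -3*(w*w + w) = -3*(w**2 + w) = -3*(w + w**2) = -3*w - 3*w**2)
p(B) = 4/(-8 - B**2) (p(B) = 4/(-9 + (1 + B*(-B))) = 4/(-9 + (1 - B**2)) = 4/(-8 - B**2))
sqrt(p(10 - 1*(-8)) + X(16)) = sqrt(-4/(8 + (10 - 1*(-8))**2) - 3*16*(1 + 16)) = sqrt(-4/(8 + (10 + 8)**2) - 3*16*17) = sqrt(-4/(8 + 18**2) - 816) = sqrt(-4/(8 + 324) - 816) = sqrt(-4/332 - 816) = sqrt(-4*1/332 - 816) = sqrt(-1/83 - 816) = sqrt(-67729/83) = I*sqrt(5621507)/83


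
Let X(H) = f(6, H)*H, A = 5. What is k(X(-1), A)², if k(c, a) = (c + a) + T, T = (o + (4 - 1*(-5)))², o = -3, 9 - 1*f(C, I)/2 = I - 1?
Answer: 361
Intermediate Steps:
f(C, I) = 20 - 2*I (f(C, I) = 18 - 2*(I - 1) = 18 - 2*(-1 + I) = 18 + (2 - 2*I) = 20 - 2*I)
X(H) = H*(20 - 2*H) (X(H) = (20 - 2*H)*H = H*(20 - 2*H))
T = 36 (T = (-3 + (4 - 1*(-5)))² = (-3 + (4 + 5))² = (-3 + 9)² = 6² = 36)
k(c, a) = 36 + a + c (k(c, a) = (c + a) + 36 = (a + c) + 36 = 36 + a + c)
k(X(-1), A)² = (36 + 5 + 2*(-1)*(10 - 1*(-1)))² = (36 + 5 + 2*(-1)*(10 + 1))² = (36 + 5 + 2*(-1)*11)² = (36 + 5 - 22)² = 19² = 361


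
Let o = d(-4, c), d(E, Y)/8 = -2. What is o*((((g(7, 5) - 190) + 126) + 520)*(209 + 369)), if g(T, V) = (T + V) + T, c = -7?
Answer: -4392800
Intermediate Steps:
d(E, Y) = -16 (d(E, Y) = 8*(-2) = -16)
g(T, V) = V + 2*T
o = -16
o*((((g(7, 5) - 190) + 126) + 520)*(209 + 369)) = -16*((((5 + 2*7) - 190) + 126) + 520)*(209 + 369) = -16*((((5 + 14) - 190) + 126) + 520)*578 = -16*(((19 - 190) + 126) + 520)*578 = -16*((-171 + 126) + 520)*578 = -16*(-45 + 520)*578 = -7600*578 = -16*274550 = -4392800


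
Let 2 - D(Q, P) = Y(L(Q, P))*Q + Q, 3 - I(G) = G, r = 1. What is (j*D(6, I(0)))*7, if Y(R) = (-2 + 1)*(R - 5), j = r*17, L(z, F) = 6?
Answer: 238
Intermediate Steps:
I(G) = 3 - G
j = 17 (j = 1*17 = 17)
Y(R) = 5 - R (Y(R) = -(-5 + R) = 5 - R)
D(Q, P) = 2 (D(Q, P) = 2 - ((5 - 1*6)*Q + Q) = 2 - ((5 - 6)*Q + Q) = 2 - (-Q + Q) = 2 - 1*0 = 2 + 0 = 2)
(j*D(6, I(0)))*7 = (17*2)*7 = 34*7 = 238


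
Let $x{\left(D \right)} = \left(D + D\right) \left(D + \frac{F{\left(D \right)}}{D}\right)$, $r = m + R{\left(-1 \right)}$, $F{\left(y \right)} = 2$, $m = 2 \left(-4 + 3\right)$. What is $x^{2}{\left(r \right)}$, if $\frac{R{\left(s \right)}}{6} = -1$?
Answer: $17424$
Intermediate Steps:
$R{\left(s \right)} = -6$ ($R{\left(s \right)} = 6 \left(-1\right) = -6$)
$m = -2$ ($m = 2 \left(-1\right) = -2$)
$r = -8$ ($r = -2 - 6 = -8$)
$x{\left(D \right)} = 2 D \left(D + \frac{2}{D}\right)$ ($x{\left(D \right)} = \left(D + D\right) \left(D + \frac{2}{D}\right) = 2 D \left(D + \frac{2}{D}\right)$)
$x^{2}{\left(r \right)} = \left(4 + 2 \left(-8\right)^{2}\right)^{2} = \left(4 + 2 \cdot 64\right)^{2} = \left(4 + 128\right)^{2} = 132^{2} = 17424$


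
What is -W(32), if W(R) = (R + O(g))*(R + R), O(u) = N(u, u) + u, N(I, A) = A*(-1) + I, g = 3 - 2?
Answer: -2112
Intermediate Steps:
g = 1
N(I, A) = I - A (N(I, A) = -A + I = I - A)
O(u) = u (O(u) = (u - u) + u = 0 + u = u)
W(R) = 2*R*(1 + R) (W(R) = (R + 1)*(R + R) = (1 + R)*(2*R) = 2*R*(1 + R))
-W(32) = -2*32*(1 + 32) = -2*32*33 = -1*2112 = -2112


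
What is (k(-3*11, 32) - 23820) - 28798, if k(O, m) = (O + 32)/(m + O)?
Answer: -52617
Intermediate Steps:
k(O, m) = (32 + O)/(O + m)
(k(-3*11, 32) - 23820) - 28798 = ((32 - 3*11)/(-3*11 + 32) - 23820) - 28798 = ((32 - 33)/(-33 + 32) - 23820) - 28798 = (-1/(-1) - 23820) - 28798 = (-1*(-1) - 23820) - 28798 = (1 - 23820) - 28798 = -23819 - 28798 = -52617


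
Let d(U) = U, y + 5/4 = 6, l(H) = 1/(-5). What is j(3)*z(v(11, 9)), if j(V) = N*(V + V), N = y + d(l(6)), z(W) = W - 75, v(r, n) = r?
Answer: -8736/5 ≈ -1747.2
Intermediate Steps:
l(H) = -1/5
y = 19/4 (y = -5/4 + 6 = 19/4 ≈ 4.7500)
z(W) = -75 + W
N = 91/20 (N = 19/4 - 1/5 = 91/20 ≈ 4.5500)
j(V) = 91*V/10 (j(V) = 91*(V + V)/20 = 91*(2*V)/20 = 91*V/10)
j(3)*z(v(11, 9)) = ((91/10)*3)*(-75 + 11) = (273/10)*(-64) = -8736/5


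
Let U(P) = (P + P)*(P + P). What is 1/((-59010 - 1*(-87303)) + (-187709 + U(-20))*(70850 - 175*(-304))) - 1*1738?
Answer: -40124846506867/23086793157 ≈ -1738.0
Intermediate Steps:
U(P) = 4*P**2 (U(P) = (2*P)*(2*P) = 4*P**2)
1/((-59010 - 1*(-87303)) + (-187709 + U(-20))*(70850 - 175*(-304))) - 1*1738 = 1/((-59010 - 1*(-87303)) + (-187709 + 4*(-20)**2)*(70850 - 175*(-304))) - 1*1738 = 1/((-59010 + 87303) + (-187709 + 4*400)*(70850 + 53200)) - 1738 = 1/(28293 + (-187709 + 1600)*124050) - 1738 = 1/(28293 - 186109*124050) - 1738 = 1/(28293 - 23086821450) - 1738 = 1/(-23086793157) - 1738 = -1/23086793157 - 1738 = -40124846506867/23086793157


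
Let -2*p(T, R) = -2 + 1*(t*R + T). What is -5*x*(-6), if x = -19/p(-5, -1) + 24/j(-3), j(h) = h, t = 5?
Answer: -335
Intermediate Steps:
p(T, R) = 1 - 5*R/2 - T/2 (p(T, R) = -(-2 + 1*(5*R + T))/2 = -(-2 + 1*(T + 5*R))/2 = -(-2 + (T + 5*R))/2 = -(-2 + T + 5*R)/2 = 1 - 5*R/2 - T/2)
x = -67/6 (x = -19/(1 - 5/2*(-1) - ½*(-5)) + 24/(-3) = -19/(1 + 5/2 + 5/2) + 24*(-⅓) = -19/6 - 8 = -67/6 ≈ -11.167)
-5*x*(-6) = -5*(-67/6)*(-6) = (335/6)*(-6) = -335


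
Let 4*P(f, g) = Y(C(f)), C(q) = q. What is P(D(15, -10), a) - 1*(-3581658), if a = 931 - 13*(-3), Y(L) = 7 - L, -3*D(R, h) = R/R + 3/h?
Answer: 429799177/120 ≈ 3.5817e+6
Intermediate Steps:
D(R, h) = -⅓ - 1/h (D(R, h) = -(R/R + 3/h)/3 = -(1 + 3/h)/3 = -⅓ - 1/h)
a = 970 (a = 931 - 1*(-39) = 931 + 39 = 970)
P(f, g) = 7/4 - f/4 (P(f, g) = (7 - f)/4 = 7/4 - f/4)
P(D(15, -10), a) - 1*(-3581658) = (7/4 - (-3 - 1*(-10))/(12*(-10))) - 1*(-3581658) = (7/4 - (-1)*(-3 + 10)/(12*10)) + 3581658 = (7/4 - (-1)*7/(12*10)) + 3581658 = (7/4 - ¼*(-7/30)) + 3581658 = (7/4 + 7/120) + 3581658 = 217/120 + 3581658 = 429799177/120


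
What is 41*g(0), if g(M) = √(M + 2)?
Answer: 41*√2 ≈ 57.983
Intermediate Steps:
g(M) = √(2 + M)
41*g(0) = 41*√(2 + 0) = 41*√2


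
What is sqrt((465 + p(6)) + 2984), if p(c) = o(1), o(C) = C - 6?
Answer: 2*sqrt(861) ≈ 58.686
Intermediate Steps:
o(C) = -6 + C
p(c) = -5 (p(c) = -6 + 1 = -5)
sqrt((465 + p(6)) + 2984) = sqrt((465 - 5) + 2984) = sqrt(460 + 2984) = sqrt(3444) = 2*sqrt(861)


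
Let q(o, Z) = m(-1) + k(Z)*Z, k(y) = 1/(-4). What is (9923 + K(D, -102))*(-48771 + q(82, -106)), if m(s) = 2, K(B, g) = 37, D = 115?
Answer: -485475300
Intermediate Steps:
k(y) = -¼
q(o, Z) = 2 - Z/4
(9923 + K(D, -102))*(-48771 + q(82, -106)) = (9923 + 37)*(-48771 + (2 - ¼*(-106))) = 9960*(-48771 + (2 + 53/2)) = 9960*(-48771 + 57/2) = 9960*(-97485/2) = -485475300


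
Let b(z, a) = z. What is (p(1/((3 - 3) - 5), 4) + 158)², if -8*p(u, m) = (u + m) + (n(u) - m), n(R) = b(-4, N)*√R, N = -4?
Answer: 39954961/1600 + 6321*I*√5/200 ≈ 24972.0 + 70.671*I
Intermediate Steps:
n(R) = -4*√R
p(u, m) = √u/2 - u/8 (p(u, m) = -((u + m) + (-4*√u - m))/8 = -((m + u) + (-m - 4*√u))/8 = -(u - 4*√u)/8 = √u/2 - u/8)
(p(1/((3 - 3) - 5), 4) + 158)² = ((√(1/((3 - 3) - 5))/2 - 1/(8*((3 - 3) - 5))) + 158)² = ((√(1/(0 - 5))/2 - 1/(8*(0 - 5))) + 158)² = ((√(1/(-5))/2 - ⅛/(-5)) + 158)² = ((√(-⅕)/2 - ⅛*(-⅕)) + 158)² = (((I*√5/5)/2 + 1/40) + 158)² = ((I*√5/10 + 1/40) + 158)² = ((1/40 + I*√5/10) + 158)² = (6321/40 + I*√5/10)²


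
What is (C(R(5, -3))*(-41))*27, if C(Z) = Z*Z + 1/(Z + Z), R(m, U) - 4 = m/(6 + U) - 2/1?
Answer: -330747/22 ≈ -15034.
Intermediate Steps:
R(m, U) = 2 + m/(6 + U) (R(m, U) = 4 + (m/(6 + U) - 2/1) = 4 + (m/(6 + U) - 2*1) = 4 + (m/(6 + U) - 2) = 4 + (-2 + m/(6 + U)) = 2 + m/(6 + U))
C(Z) = Z**2 + 1/(2*Z)
(C(R(5, -3))*(-41))*27 = (((1/2 + ((12 + 5 + 2*(-3))/(6 - 3))**3)/(((12 + 5 + 2*(-3))/(6 - 3))))*(-41))*27 = (((1/2 + ((12 + 5 - 6)/3)**3)/(((12 + 5 - 6)/3)))*(-41))*27 = (((1/2 + ((1/3)*11)**3)/(((1/3)*11)))*(-41))*27 = (((1/2 + (11/3)**3)/(11/3))*(-41))*27 = ((3*(1/2 + 1331/27)/11)*(-41))*27 = (((3/11)*(2689/54))*(-41))*27 = ((2689/198)*(-41))*27 = -110249/198*27 = -330747/22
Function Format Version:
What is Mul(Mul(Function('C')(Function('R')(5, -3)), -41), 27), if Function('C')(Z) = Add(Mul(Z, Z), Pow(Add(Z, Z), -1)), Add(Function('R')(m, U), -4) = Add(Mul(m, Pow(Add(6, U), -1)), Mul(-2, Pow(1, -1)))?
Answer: Rational(-330747, 22) ≈ -15034.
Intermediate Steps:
Function('R')(m, U) = Add(2, Mul(m, Pow(Add(6, U), -1))) (Function('R')(m, U) = Add(4, Add(Mul(m, Pow(Add(6, U), -1)), Mul(-2, Pow(1, -1)))) = Add(4, Add(Mul(m, Pow(Add(6, U), -1)), Mul(-2, 1))) = Add(4, Add(Mul(m, Pow(Add(6, U), -1)), -2)) = Add(4, Add(-2, Mul(m, Pow(Add(6, U), -1)))) = Add(2, Mul(m, Pow(Add(6, U), -1))))
Function('C')(Z) = Add(Pow(Z, 2), Mul(Rational(1, 2), Pow(Z, -1))) (Function('C')(Z) = Add(Pow(Z, 2), Pow(Mul(2, Z), -1)) = Add(Pow(Z, 2), Mul(Rational(1, 2), Pow(Z, -1))))
Mul(Mul(Function('C')(Function('R')(5, -3)), -41), 27) = Mul(Mul(Mul(Pow(Mul(Pow(Add(6, -3), -1), Add(12, 5, Mul(2, -3))), -1), Add(Rational(1, 2), Pow(Mul(Pow(Add(6, -3), -1), Add(12, 5, Mul(2, -3))), 3))), -41), 27) = Mul(Mul(Mul(Pow(Mul(Pow(3, -1), Add(12, 5, -6)), -1), Add(Rational(1, 2), Pow(Mul(Pow(3, -1), Add(12, 5, -6)), 3))), -41), 27) = Mul(Mul(Mul(Pow(Mul(Rational(1, 3), 11), -1), Add(Rational(1, 2), Pow(Mul(Rational(1, 3), 11), 3))), -41), 27) = Mul(Mul(Mul(Pow(Rational(11, 3), -1), Add(Rational(1, 2), Pow(Rational(11, 3), 3))), -41), 27) = Mul(Mul(Mul(Rational(3, 11), Add(Rational(1, 2), Rational(1331, 27))), -41), 27) = Mul(Mul(Mul(Rational(3, 11), Rational(2689, 54)), -41), 27) = Mul(Mul(Rational(2689, 198), -41), 27) = Mul(Rational(-110249, 198), 27) = Rational(-330747, 22)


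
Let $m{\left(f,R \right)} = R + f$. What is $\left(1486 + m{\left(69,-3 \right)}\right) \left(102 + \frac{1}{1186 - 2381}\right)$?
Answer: $\frac{189171728}{1195} \approx 1.583 \cdot 10^{5}$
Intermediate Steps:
$\left(1486 + m{\left(69,-3 \right)}\right) \left(102 + \frac{1}{1186 - 2381}\right) = \left(1486 + \left(-3 + 69\right)\right) \left(102 + \frac{1}{1186 - 2381}\right) = \left(1486 + 66\right) \left(102 + \frac{1}{-1195}\right) = 1552 \left(102 - \frac{1}{1195}\right) = 1552 \cdot \frac{121889}{1195} = \frac{189171728}{1195}$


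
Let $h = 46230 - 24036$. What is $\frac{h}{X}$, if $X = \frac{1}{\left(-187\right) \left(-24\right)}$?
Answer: $99606672$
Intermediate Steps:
$X = \frac{1}{4488} \approx 0.00022282$
$h = 22194$
$\frac{h}{X} = 22194 \frac{1}{\frac{1}{4488}} = 22194 \cdot 4488 = 99606672$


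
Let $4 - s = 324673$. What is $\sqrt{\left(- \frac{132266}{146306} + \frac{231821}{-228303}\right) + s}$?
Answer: $\frac{i \sqrt{10062094704440951609039533}}{5567016453} \approx 569.8 i$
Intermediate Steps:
$s = -324669$ ($s = 4 - 324673 = -324669$)
$\sqrt{\left(- \frac{132266}{146306} + \frac{231821}{-228303}\right) + s} = \sqrt{\left(- \frac{132266}{146306} + \frac{231821}{-228303}\right) - 324669} = \sqrt{\left(\left(-132266\right) \frac{1}{146306} + 231821 \left(- \frac{1}{228303}\right)\right) - 324669} = \sqrt{\left(- \frac{66133}{73153} - \frac{231821}{228303}\right) - 324669} = \sqrt{- \frac{32056763912}{16701049359} - 324669} = \sqrt{- \frac{5422345051101083}{16701049359}} = \frac{i \sqrt{10062094704440951609039533}}{5567016453}$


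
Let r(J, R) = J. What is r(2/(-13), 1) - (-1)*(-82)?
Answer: -1068/13 ≈ -82.154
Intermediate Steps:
r(2/(-13), 1) - (-1)*(-82) = 2/(-13) - (-1)*(-82) = 2*(-1/13) - 1*82 = -2/13 - 82 = -1068/13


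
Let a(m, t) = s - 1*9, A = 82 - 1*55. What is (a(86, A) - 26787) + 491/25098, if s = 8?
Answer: -672324733/25098 ≈ -26788.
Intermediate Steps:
A = 27 (A = 82 - 55 = 27)
a(m, t) = -1 (a(m, t) = 8 - 1*9 = 8 - 9 = -1)
(a(86, A) - 26787) + 491/25098 = (-1 - 26787) + 491/25098 = -26788 + 491*(1/25098) = -26788 + 491/25098 = -672324733/25098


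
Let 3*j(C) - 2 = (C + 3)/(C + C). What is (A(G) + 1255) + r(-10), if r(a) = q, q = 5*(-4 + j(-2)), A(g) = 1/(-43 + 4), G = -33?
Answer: 193111/156 ≈ 1237.9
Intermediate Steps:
A(g) = -1/39 (A(g) = 1/(-39) = -1/39)
j(C) = 2/3 + (3 + C)/(6*C) (j(C) = 2/3 + ((C + 3)/(C + C))/3 = 2/3 + ((3 + C)/((2*C)))/3 = 2/3 + ((3 + C)*(1/(2*C)))/3 = 2/3 + ((3 + C)/(2*C))/3 = 2/3 + (3 + C)/(6*C))
q = -205/12 (q = 5*(-4 + (1/6)*(3 + 5*(-2))/(-2)) = 5*(-4 + (1/6)*(-1/2)*(3 - 10)) = 5*(-4 + (1/6)*(-1/2)*(-7)) = 5*(-4 + 7/12) = 5*(-41/12) = -205/12 ≈ -17.083)
r(a) = -205/12
(A(G) + 1255) + r(-10) = (-1/39 + 1255) - 205/12 = 48944/39 - 205/12 = 193111/156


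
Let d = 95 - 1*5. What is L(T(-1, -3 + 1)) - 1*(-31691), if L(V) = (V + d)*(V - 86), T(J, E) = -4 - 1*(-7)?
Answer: 23972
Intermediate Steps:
d = 90 (d = 95 - 5 = 90)
T(J, E) = 3 (T(J, E) = -4 + 7 = 3)
L(V) = (-86 + V)*(90 + V) (L(V) = (V + 90)*(V - 86) = (90 + V)*(-86 + V) = (-86 + V)*(90 + V))
L(T(-1, -3 + 1)) - 1*(-31691) = (-7740 + 3² + 4*3) - 1*(-31691) = (-7740 + 9 + 12) + 31691 = -7719 + 31691 = 23972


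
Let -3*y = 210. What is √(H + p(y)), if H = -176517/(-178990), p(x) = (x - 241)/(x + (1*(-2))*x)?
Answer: I*√1107429029/17899 ≈ 1.8592*I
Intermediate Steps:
y = -70 (y = -⅓*210 = -70)
p(x) = -(-241 + x)/x (p(x) = (-241 + x)/(x - 2*x) = (-241 + x)/((-x)) = (-241 + x)*(-1/x) = -(-241 + x)/x)
H = 176517/178990 (H = -176517*(-1/178990) = 176517/178990 ≈ 0.98618)
√(H + p(y)) = √(176517/178990 + (241 - 1*(-70))/(-70)) = √(176517/178990 - (241 + 70)/70) = √(176517/178990 - 1/70*311) = √(176517/178990 - 311/70) = √(-61871/17899) = I*√1107429029/17899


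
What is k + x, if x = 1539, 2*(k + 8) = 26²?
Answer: 1869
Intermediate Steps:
k = 330 (k = -8 + (½)*26² = -8 + (½)*676 = -8 + 338 = 330)
k + x = 330 + 1539 = 1869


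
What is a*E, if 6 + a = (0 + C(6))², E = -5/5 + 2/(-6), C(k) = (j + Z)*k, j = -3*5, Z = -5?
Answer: -19192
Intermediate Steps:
j = -15
C(k) = -20*k (C(k) = (-15 - 5)*k = -20*k)
E = -4/3 (E = -5*⅕ + 2*(-⅙) = -1 - ⅓ = -4/3 ≈ -1.3333)
a = 14394 (a = -6 + (0 - 20*6)² = -6 + (0 - 120)² = -6 + (-120)² = -6 + 14400 = 14394)
a*E = 14394*(-4/3) = -19192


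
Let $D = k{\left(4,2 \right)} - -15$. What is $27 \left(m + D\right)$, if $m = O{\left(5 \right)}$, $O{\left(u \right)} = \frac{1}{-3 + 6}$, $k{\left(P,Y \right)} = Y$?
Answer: $468$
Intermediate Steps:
$O{\left(u \right)} = \frac{1}{3}$
$m = \frac{1}{3} \approx 0.33333$
$D = 17$ ($D = 2 - -15 = 2 + 15 = 17$)
$27 \left(m + D\right) = 27 \left(\frac{1}{3} + 17\right) = 27 \cdot \frac{52}{3} = 468$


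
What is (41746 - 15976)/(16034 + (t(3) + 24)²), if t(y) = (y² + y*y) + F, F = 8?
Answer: 4295/3089 ≈ 1.3904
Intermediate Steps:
t(y) = 8 + 2*y² (t(y) = (y² + y*y) + 8 = (y² + y²) + 8 = 2*y² + 8 = 8 + 2*y²)
(41746 - 15976)/(16034 + (t(3) + 24)²) = (41746 - 15976)/(16034 + ((8 + 2*3²) + 24)²) = 25770/(16034 + ((8 + 2*9) + 24)²) = 25770/(16034 + ((8 + 18) + 24)²) = 25770/(16034 + (26 + 24)²) = 25770/(16034 + 50²) = 25770/(16034 + 2500) = 25770/18534 = 25770*(1/18534) = 4295/3089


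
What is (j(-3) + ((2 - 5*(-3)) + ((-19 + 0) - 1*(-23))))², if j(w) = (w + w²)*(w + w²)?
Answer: 3249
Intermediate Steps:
j(w) = (w + w²)²
(j(-3) + ((2 - 5*(-3)) + ((-19 + 0) - 1*(-23))))² = ((-3)²*(1 - 3)² + ((2 - 5*(-3)) + ((-19 + 0) - 1*(-23))))² = (9*(-2)² + ((2 + 15) + (-19 + 23)))² = (9*4 + (17 + 4))² = (36 + 21)² = 57² = 3249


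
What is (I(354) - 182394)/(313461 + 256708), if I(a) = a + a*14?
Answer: -177084/570169 ≈ -0.31058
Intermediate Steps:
I(a) = 15*a (I(a) = a + 14*a = 15*a)
(I(354) - 182394)/(313461 + 256708) = (15*354 - 182394)/(313461 + 256708) = (5310 - 182394)/570169 = -177084*1/570169 = -177084/570169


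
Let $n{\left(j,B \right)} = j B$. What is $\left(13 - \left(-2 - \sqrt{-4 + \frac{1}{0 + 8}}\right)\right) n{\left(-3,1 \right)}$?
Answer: $-45 - \frac{3 i \sqrt{62}}{4} \approx -45.0 - 5.9055 i$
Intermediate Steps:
$n{\left(j,B \right)} = B j$
$\left(13 - \left(-2 - \sqrt{-4 + \frac{1}{0 + 8}}\right)\right) n{\left(-3,1 \right)} = \left(13 - \left(-2 - \sqrt{-4 + \frac{1}{0 + 8}}\right)\right) 1 \left(-3\right) = \left(13 - \left(-2 - \sqrt{-4 + \frac{1}{8}}\right)\right) \left(-3\right) = \left(13 - \left(-2 - \frac{i \sqrt{62}}{4}\right)\right) \left(-3\right) = \left(13 + \left(2 + \frac{i \sqrt{62}}{4}\right)\right) \left(-3\right) = \left(15 + \frac{i \sqrt{62}}{4}\right) \left(-3\right) = -45 - \frac{3 i \sqrt{62}}{4}$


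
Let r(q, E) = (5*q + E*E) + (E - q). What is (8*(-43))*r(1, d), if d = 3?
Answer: -5504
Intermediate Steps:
r(q, E) = E + E² + 4*q (r(q, E) = (5*q + E²) + (E - q) = (E² + 5*q) + (E - q) = E + E² + 4*q)
(8*(-43))*r(1, d) = (8*(-43))*(3 + 3² + 4*1) = -344*(3 + 9 + 4) = -344*16 = -5504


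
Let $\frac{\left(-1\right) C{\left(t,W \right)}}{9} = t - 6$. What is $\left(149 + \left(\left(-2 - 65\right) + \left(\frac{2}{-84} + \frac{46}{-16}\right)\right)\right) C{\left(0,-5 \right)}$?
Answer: $\frac{119601}{28} \approx 4271.5$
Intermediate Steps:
$C{\left(t,W \right)} = 54 - 9 t$ ($C{\left(t,W \right)} = - 9 \left(t - 6\right) = - 9 \left(-6 + t\right) = 54 - 9 t$)
$\left(149 + \left(\left(-2 - 65\right) + \left(\frac{2}{-84} + \frac{46}{-16}\right)\right)\right) C{\left(0,-5 \right)} = \left(149 + \left(\left(-2 - 65\right) + \left(\frac{2}{-84} + \frac{46}{-16}\right)\right)\right) \left(54 - 0\right) = \left(149 + \left(-67 + \left(2 \left(- \frac{1}{84}\right) + 46 \left(- \frac{1}{16}\right)\right)\right)\right) \left(54 + 0\right) = \left(149 - \frac{11743}{168}\right) 54 = \frac{13289}{168} \cdot 54 = \frac{119601}{28}$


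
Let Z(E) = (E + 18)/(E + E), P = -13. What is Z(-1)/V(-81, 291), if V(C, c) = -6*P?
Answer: -17/156 ≈ -0.10897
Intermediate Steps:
Z(E) = (18 + E)/(2*E) (Z(E) = (18 + E)/((2*E)) = (18 + E)*(1/(2*E)) = (18 + E)/(2*E))
V(C, c) = 78 (V(C, c) = -6*(-13) = 78)
Z(-1)/V(-81, 291) = ((½)*(18 - 1)/(-1))/78 = ((½)*(-1)*17)*(1/78) = -17/2*1/78 = -17/156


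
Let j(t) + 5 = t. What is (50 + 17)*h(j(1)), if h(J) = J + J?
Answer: -536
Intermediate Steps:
j(t) = -5 + t
h(J) = 2*J
(50 + 17)*h(j(1)) = (50 + 17)*(2*(-5 + 1)) = 67*(2*(-4)) = 67*(-8) = -536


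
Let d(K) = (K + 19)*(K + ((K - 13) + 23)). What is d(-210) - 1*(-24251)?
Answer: 102561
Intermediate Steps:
d(K) = (10 + 2*K)*(19 + K) (d(K) = (19 + K)*(K + ((-13 + K) + 23)) = (19 + K)*(K + (10 + K)) = (19 + K)*(10 + 2*K) = (10 + 2*K)*(19 + K))
d(-210) - 1*(-24251) = (190 + 2*(-210)² + 48*(-210)) - 1*(-24251) = (190 + 2*44100 - 10080) + 24251 = (190 + 88200 - 10080) + 24251 = 78310 + 24251 = 102561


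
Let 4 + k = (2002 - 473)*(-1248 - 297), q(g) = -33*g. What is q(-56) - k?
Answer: 2364157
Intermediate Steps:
k = -2362309 (k = -4 + (2002 - 473)*(-1248 - 297) = -4 + 1529*(-1545) = -4 - 2362305 = -2362309)
q(-56) - k = -33*(-56) - 1*(-2362309) = 1848 + 2362309 = 2364157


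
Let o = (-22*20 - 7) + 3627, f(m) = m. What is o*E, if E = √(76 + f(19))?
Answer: 3180*√95 ≈ 30995.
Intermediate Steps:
o = 3180 (o = (-440 - 7) + 3627 = -447 + 3627 = 3180)
E = √95 (E = √(76 + 19) = √95 ≈ 9.7468)
o*E = 3180*√95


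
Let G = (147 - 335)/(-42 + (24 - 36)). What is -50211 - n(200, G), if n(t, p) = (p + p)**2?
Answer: -36639163/729 ≈ -50260.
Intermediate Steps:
G = 94/27 (G = -188/(-42 - 12) = -188/(-54) = -188*(-1/54) = 94/27 ≈ 3.4815)
n(t, p) = 4*p**2 (n(t, p) = (2*p)**2 = 4*p**2)
-50211 - n(200, G) = -50211 - 4*(94/27)**2 = -50211 - 4*8836/729 = -50211 - 1*35344/729 = -50211 - 35344/729 = -36639163/729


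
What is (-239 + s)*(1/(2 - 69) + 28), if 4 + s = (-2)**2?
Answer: -448125/67 ≈ -6688.4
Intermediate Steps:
s = 0 (s = -4 + (-2)**2 = -4 + 4 = 0)
(-239 + s)*(1/(2 - 69) + 28) = (-239 + 0)*(1/(2 - 69) + 28) = -239*(1/(-67) + 28) = -239*(-1/67 + 28) = -239*1875/67 = -448125/67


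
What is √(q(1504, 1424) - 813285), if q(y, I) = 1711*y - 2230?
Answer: √1757829 ≈ 1325.8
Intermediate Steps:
q(y, I) = -2230 + 1711*y
√(q(1504, 1424) - 813285) = √((-2230 + 1711*1504) - 813285) = √((-2230 + 2573344) - 813285) = √(2571114 - 813285) = √1757829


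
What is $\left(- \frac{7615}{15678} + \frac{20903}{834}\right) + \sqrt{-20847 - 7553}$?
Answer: $\frac{26780527}{1089621} + 20 i \sqrt{71} \approx 24.578 + 168.52 i$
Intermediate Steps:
$\left(- \frac{7615}{15678} + \frac{20903}{834}\right) + \sqrt{-20847 - 7553} = \left(\left(-7615\right) \frac{1}{15678} + 20903 \cdot \frac{1}{834}\right) + \sqrt{-28400} = \left(- \frac{7615}{15678} + \frac{20903}{834}\right) + 20 i \sqrt{71} = \frac{26780527}{1089621} + 20 i \sqrt{71}$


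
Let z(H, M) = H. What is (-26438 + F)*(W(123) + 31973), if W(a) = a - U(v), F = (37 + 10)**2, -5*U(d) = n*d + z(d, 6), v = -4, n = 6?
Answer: -3887591508/5 ≈ -7.7752e+8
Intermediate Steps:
U(d) = -7*d/5 (U(d) = -(6*d + d)/5 = -7*d/5)
F = 2209 (F = 47**2 = 2209)
W(a) = -28/5 + a (W(a) = a - (-7)*(-4)/5 = a - 1*28/5 = a - 28/5 = -28/5 + a)
(-26438 + F)*(W(123) + 31973) = (-26438 + 2209)*((-28/5 + 123) + 31973) = -24229*(587/5 + 31973) = -24229*160452/5 = -3887591508/5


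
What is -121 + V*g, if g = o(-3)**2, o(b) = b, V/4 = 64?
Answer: 2183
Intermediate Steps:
V = 256 (V = 4*64 = 256)
g = 9 (g = (-3)**2 = 9)
-121 + V*g = -121 + 256*9 = -121 + 2304 = 2183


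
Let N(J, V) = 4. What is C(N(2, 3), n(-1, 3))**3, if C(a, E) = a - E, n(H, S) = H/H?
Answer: 27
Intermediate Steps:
n(H, S) = 1
C(N(2, 3), n(-1, 3))**3 = (4 - 1*1)**3 = (4 - 1)**3 = 3**3 = 27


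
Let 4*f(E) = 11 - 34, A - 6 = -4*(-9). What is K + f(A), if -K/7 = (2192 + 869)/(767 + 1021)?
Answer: -7927/447 ≈ -17.734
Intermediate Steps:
A = 42 (A = 6 - 4*(-9) = 6 + 36 = 42)
f(E) = -23/4 (f(E) = (11 - 34)/4 = (¼)*(-23) = -23/4)
K = -21427/1788 (K = -7*(2192 + 869)/(767 + 1021) = -21427/1788 ≈ -11.984)
K + f(A) = -21427/1788 - 23/4 = -7927/447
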